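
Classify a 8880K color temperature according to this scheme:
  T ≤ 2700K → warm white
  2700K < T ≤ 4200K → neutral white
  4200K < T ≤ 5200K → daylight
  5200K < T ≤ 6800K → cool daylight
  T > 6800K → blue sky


Temperature: 8880K
8880K > 6800K → blue sky
Classification: blue sky


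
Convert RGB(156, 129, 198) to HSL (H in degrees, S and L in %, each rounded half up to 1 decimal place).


Normalize: R'=156/255≈0.6118, G'=129/255≈0.5059, B'=198/255≈0.7765
Max=198/255, Min=129/255, Δ=Max-Min=69/255
L = (Max+Min)/2 = (198+129)/510 = 327/510 = 0.64117… → L = 64.1%
L > 0.5 → S = Δ/(2-Max-Min) = 69/(510-198-129) = 69/183 = 0.37704… → S = 37.7%
(the 1/255 factors cancel in S and H, so raw channel differences can be used)
Max is B' → H = 60 × ((R-G)/Δ + 4) = 60 × ((156-129)/69 + 4)
  27/69 + 4 = 0.3913… + 4 = 4.3913…
  H = 60 × 4.3913… = 263.478…° → H = 263.5°
= HSL(263.5°, 37.7%, 64.1%)


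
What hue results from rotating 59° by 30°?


New hue = (H + rotation) mod 360
New hue = (59 + 30) mod 360
= 89 mod 360
= 89°


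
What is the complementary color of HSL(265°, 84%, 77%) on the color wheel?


Complement = opposite side of color wheel = hue + 180°
H' = (265 + 180) mod 360 = 85°
S and L unchanged.
= HSL(85°, 84%, 77%)


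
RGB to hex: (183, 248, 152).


R = 183 → B7 (hex)
G = 248 → F8 (hex)
B = 152 → 98 (hex)
Hex = #B7F898


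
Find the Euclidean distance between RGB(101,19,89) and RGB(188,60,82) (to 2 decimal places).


d = √[(R₁-R₂)² + (G₁-G₂)² + (B₁-B₂)²]
d = √[(101-188)² + (19-60)² + (89-82)²]
d = √[7569 + 1681 + 49]
d = √9299
d ≈ 96.43


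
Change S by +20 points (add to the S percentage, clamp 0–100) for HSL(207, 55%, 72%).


Original S = 55%
Adjustment = +20 percentage points
New S = 55 + (20) = 75
Clamp to [0, 100] → 75
= HSL(207°, 75%, 72%)


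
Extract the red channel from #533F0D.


Color: #533F0D
R = 53 = 83
G = 3F = 63
B = 0D = 13
Red = 83


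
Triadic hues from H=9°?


Triadic: equally spaced at 120° intervals
H1 = 9°
H2 = (9 + 120) mod 360 = 129°
H3 = (9 + 240) mod 360 = 249°
Triadic = 9°, 129°, 249°


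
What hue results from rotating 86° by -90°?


New hue = (H + rotation) mod 360
New hue = (86 -90) mod 360
= -4 mod 360
= 356°


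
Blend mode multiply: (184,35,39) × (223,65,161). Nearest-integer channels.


Multiply: C = A×B/255, rounded to nearest integer
R: 184×223/255 = 41032/255 ≈ 160.910 → 161
G: 35×65/255 = 2275/255 ≈ 8.922 → 9
B: 39×161/255 = 6279/255 ≈ 24.624 → 25
= RGB(161, 9, 25)


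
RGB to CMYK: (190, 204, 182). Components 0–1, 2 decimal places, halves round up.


R'=190/255≈0.7451, G'=204/255≈0.8000, B'=182/255≈0.7137
K = 1 - max(R',G',B') = 1 - 204/255 = 51/255 = 0.2 → 0.20
(1-R'-K)/(1-K) simplifies to (max-R)/max with max = 204:
C = (204-190)/204 = 14/204 = 0.06862… → 0.07
M = (204-204)/204 = 0/204 = 0 → 0.00
Y = (204-182)/204 = 22/204 = 0.10784… → 0.11
= CMYK(0.07, 0.00, 0.11, 0.20)


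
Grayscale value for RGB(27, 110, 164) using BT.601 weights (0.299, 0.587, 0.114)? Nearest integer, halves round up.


Gray = 0.299×R + 0.587×G + 0.114×B
Gray = 0.299×27 + 0.587×110 + 0.114×164
Gray = 8.073 + 64.570 + 18.696
Gray = 91.339 → round half up → 91
Gray = 91


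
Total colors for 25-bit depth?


Colors = 2^bits = 2^25
= 33,554,432 colors


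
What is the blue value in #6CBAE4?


Color: #6CBAE4
R = 6C = 108
G = BA = 186
B = E4 = 228
Blue = 228


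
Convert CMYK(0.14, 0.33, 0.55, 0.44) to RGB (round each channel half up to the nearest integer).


R = 255 × (1-C) × (1-K) = 255 × 0.86 × 0.56 = 122.808 → 123
G = 255 × (1-M) × (1-K) = 255 × 0.67 × 0.56 = 95.676 → 96
B = 255 × (1-Y) × (1-K) = 255 × 0.45 × 0.56 = 64.26 → 64
= RGB(123, 96, 64)


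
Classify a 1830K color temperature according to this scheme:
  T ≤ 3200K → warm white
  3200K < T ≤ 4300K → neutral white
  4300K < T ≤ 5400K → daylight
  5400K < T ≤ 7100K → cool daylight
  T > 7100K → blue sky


Temperature: 1830K
1830K ≤ 3200K → warm white
Classification: warm white


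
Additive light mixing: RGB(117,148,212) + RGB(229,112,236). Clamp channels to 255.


Additive: each channel = min(255, C₁+C₂)
R: 117+229 = 346 → 255
G: 148+112 = 260 → 255
B: 212+236 = 448 → 255
= RGB(255, 255, 255)


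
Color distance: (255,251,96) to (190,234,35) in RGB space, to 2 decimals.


d = √[(R₁-R₂)² + (G₁-G₂)² + (B₁-B₂)²]
d = √[(255-190)² + (251-234)² + (96-35)²]
d = √[4225 + 289 + 3721]
d = √8235
d ≈ 90.75


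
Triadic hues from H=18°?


Triadic: equally spaced at 120° intervals
H1 = 18°
H2 = (18 + 120) mod 360 = 138°
H3 = (18 + 240) mod 360 = 258°
Triadic = 18°, 138°, 258°


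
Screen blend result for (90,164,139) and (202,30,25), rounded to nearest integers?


Screen: C = 255 - (255-A)×(255-B)/255, rounded to nearest integer
R: 255 - (255-90)×(255-202)/255 = 255 - 8745/255 ≈ 255 - 34.294 = 220.706 → 221
G: 255 - (255-164)×(255-30)/255 = 255 - 20475/255 ≈ 255 - 80.294 = 174.706 → 175
B: 255 - (255-139)×(255-25)/255 = 255 - 26680/255 ≈ 255 - 104.627 = 150.373 → 150
= RGB(221, 175, 150)


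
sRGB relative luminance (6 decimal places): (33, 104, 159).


Linearize each channel (sRGB transfer function): c = v/255; c_lin = c/12.92 if c ≤ 0.04045, else ((c+0.055)/1.055)^2.4
  R: 33/255 ≈ 0.129412 > 0.04045 → ((0.129412+0.055)/1.055)^2.4 ≈ 0.015209
  G: 104/255 ≈ 0.407843 > 0.04045 → ((0.407843+0.055)/1.055)^2.4 ≈ 0.138432
  B: 159/255 ≈ 0.623529 > 0.04045 → ((0.623529+0.055)/1.055)^2.4 ≈ 0.346704
R_lin = 0.015209, G_lin = 0.138432, B_lin = 0.346704
L = 0.2126×R + 0.7152×G + 0.0722×B
L = 0.2126×0.015209 + 0.7152×0.138432 + 0.0722×0.346704
L ≈ 0.127272


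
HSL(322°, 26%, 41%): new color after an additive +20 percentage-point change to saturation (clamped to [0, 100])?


Original S = 26%
Adjustment = +20 percentage points
New S = 26 + (20) = 46
Clamp to [0, 100] → 46
= HSL(322°, 46%, 41%)


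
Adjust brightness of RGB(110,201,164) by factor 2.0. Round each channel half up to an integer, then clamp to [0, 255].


Multiply each channel by 2.0, round half up, clamp to [0, 255]
R: 110×2.0 = 220
G: 201×2.0 = 402 → clamp → 255
B: 164×2.0 = 328 → clamp → 255
= RGB(220, 255, 255)


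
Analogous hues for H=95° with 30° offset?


Base hue: 95°
Left analog: (95 - 30) mod 360 = 65°
Right analog: (95 + 30) mod 360 = 125°
Analogous hues = 65° and 125°


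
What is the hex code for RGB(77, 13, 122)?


R = 77 → 4D (hex)
G = 13 → 0D (hex)
B = 122 → 7A (hex)
Hex = #4D0D7A


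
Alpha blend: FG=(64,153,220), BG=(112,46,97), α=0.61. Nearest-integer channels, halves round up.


C = α×F + (1-α)×B, with 1-α = 0.39
R: 0.61×64 + 0.39×112 = 39.04 + 43.68 = 82.72 → 83
G: 0.61×153 + 0.39×46 = 93.33 + 17.94 = 111.27 → 111
B: 0.61×220 + 0.39×97 = 134.20 + 37.83 = 172.03 → 172
= RGB(83, 111, 172)


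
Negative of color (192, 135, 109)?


Invert: (255-R, 255-G, 255-B)
R: 255-192 = 63
G: 255-135 = 120
B: 255-109 = 146
= RGB(63, 120, 146)


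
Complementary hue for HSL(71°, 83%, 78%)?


Complement = opposite side of color wheel = hue + 180°
H' = (71 + 180) mod 360 = 251°
S and L unchanged.
= HSL(251°, 83%, 78%)


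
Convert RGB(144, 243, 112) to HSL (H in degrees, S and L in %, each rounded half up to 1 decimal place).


Normalize: R'=144/255≈0.5647, G'=243/255≈0.9529, B'=112/255≈0.4392
Max=243/255, Min=112/255, Δ=Max-Min=131/255
L = (Max+Min)/2 = (243+112)/510 = 355/510 = 0.69607… → L = 69.6%
L > 0.5 → S = Δ/(2-Max-Min) = 131/(510-243-112) = 131/155 = 0.84516… → S = 84.5%
(the 1/255 factors cancel in S and H, so raw channel differences can be used)
Max is G' → H = 60 × ((B-R)/Δ + 2) = 60 × ((112-144)/131 + 2)
  -32/131 + 2 = -0.2442… + 2 = 1.7557…
  H = 60 × 1.7557… = 105.343…° → H = 105.3°
= HSL(105.3°, 84.5%, 69.6%)


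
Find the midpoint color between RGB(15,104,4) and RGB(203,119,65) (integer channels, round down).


Midpoint: each channel = ⌊(C₁+C₂)/2⌋
R: ⌊(15+203)/2⌋ = 109
G: ⌊(104+119)/2⌋ = 111
B: ⌊(4+65)/2⌋ = 34
= RGB(109, 111, 34)


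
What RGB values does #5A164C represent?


5A → 90 (R)
16 → 22 (G)
4C → 76 (B)
= RGB(90, 22, 76)


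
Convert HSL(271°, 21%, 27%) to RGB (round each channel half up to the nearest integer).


H=271°, S=0.21, L=0.27
C = (1-|2L-1|)×S = (1-|-0.46|)×0.21 = 0.1134
H' = H/60 = 271/60 ≈ 4.5167; X = C×(1-|H' mod 2 - 1|) = 0.05859
m = L - C/2 = 0.27 - 0.0567 = 0.2133
Sector ⌊H'⌋ = 4 → (R',G',B') = (0.05859, 0.0, 0.1134)
RGB = ((R'+m)×255, (G'+m)×255, (B'+m)×255) = (69.33195, 54.3915, 83.3085)
Round half up → RGB(69, 54, 83)


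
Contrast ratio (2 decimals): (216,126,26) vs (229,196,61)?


Linearize each sRGB channel c=v/255: c/12.92 if c ≤ 0.04045 else ((c+0.055)/1.055)^2.4
L = 0.2126×R_lin + 0.7152×G_lin + 0.0722×B_lin
Color 1 (216,126,26):
  R=216: 216/255≈0.8471 > 0.04045 → ((0.8471+0.055)/1.055)^2.4 ≈ 0.68669
  G=126: 126/255≈0.4941 > 0.04045 → ((0.4941+0.055)/1.055)^2.4 ≈ 0.20864
  B=26: 26/255≈0.1020 > 0.04045 → ((0.1020+0.055)/1.055)^2.4 ≈ 0.01033
  L1 = 0.2126×0.68669 + 0.7152×0.20864 + 0.0722×0.01033 ≈ 0.29595
Color 2 (229,196,61):
  R=229: 229/255≈0.8980 > 0.04045 → ((0.8980+0.055)/1.055)^2.4 ≈ 0.78354
  G=196: 196/255≈0.7686 > 0.04045 → ((0.7686+0.055)/1.055)^2.4 ≈ 0.55201
  B=61: 61/255≈0.2392 > 0.04045 → ((0.2392+0.055)/1.055)^2.4 ≈ 0.04667
  L2 = 0.2126×0.78354 + 0.7152×0.55201 + 0.0722×0.04667 ≈ 0.56475
Lighter = 0.56475, Darker = 0.29595
Ratio = (L_lighter + 0.05) / (L_darker + 0.05)
Ratio = (0.56475 + 0.05) / (0.29595 + 0.05) = 0.61475 / 0.34595 ≈ 1.7770
Ratio ≈ 1.78:1


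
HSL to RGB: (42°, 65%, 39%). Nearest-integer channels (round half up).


H=42°, S=0.65, L=0.39
C = (1-|2L-1|)×S = (1-|-0.22|)×0.65 = 0.507
H' = H/60 = 42/60 ≈ 0.7000; X = C×(1-|H' mod 2 - 1|) = 0.3549
m = L - C/2 = 0.39 - 0.2535 = 0.1365
Sector ⌊H'⌋ = 0 → (R',G',B') = (0.507, 0.3549, 0.0)
RGB = ((R'+m)×255, (G'+m)×255, (B'+m)×255) = (164.0925, 125.307, 34.8075)
Round half up → RGB(164, 125, 35)


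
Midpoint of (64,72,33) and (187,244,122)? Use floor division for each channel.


Midpoint: each channel = ⌊(C₁+C₂)/2⌋
R: ⌊(64+187)/2⌋ = 125
G: ⌊(72+244)/2⌋ = 158
B: ⌊(33+122)/2⌋ = 77
= RGB(125, 158, 77)


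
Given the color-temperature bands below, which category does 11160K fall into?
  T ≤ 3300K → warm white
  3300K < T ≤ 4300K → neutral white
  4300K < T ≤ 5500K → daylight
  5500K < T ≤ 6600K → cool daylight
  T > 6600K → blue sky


Temperature: 11160K
11160K > 6600K → blue sky
Classification: blue sky


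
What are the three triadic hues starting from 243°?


Triadic: equally spaced at 120° intervals
H1 = 243°
H2 = (243 + 120) mod 360 = 3°
H3 = (243 + 240) mod 360 = 123°
Triadic = 243°, 3°, 123°


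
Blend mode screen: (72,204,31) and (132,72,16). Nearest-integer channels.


Screen: C = 255 - (255-A)×(255-B)/255, rounded to nearest integer
R: 255 - (255-72)×(255-132)/255 = 255 - 22509/255 ≈ 255 - 88.271 = 166.729 → 167
G: 255 - (255-204)×(255-72)/255 = 255 - 9333/255 ≈ 255 - 36.600 = 218.400 → 218
B: 255 - (255-31)×(255-16)/255 = 255 - 53536/255 ≈ 255 - 209.945 = 45.055 → 45
= RGB(167, 218, 45)


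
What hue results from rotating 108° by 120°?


New hue = (H + rotation) mod 360
New hue = (108 + 120) mod 360
= 228 mod 360
= 228°


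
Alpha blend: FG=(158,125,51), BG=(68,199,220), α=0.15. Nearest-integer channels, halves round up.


C = α×F + (1-α)×B, with 1-α = 0.85
R: 0.15×158 + 0.85×68 = 23.70 + 57.80 = 81.50 → 82
G: 0.15×125 + 0.85×199 = 18.75 + 169.15 = 187.90 → 188
B: 0.15×51 + 0.85×220 = 7.65 + 187.00 = 194.65 → 195
= RGB(82, 188, 195)


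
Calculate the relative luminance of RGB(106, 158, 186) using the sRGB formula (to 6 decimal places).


Linearize each channel (sRGB transfer function): c = v/255; c_lin = c/12.92 if c ≤ 0.04045, else ((c+0.055)/1.055)^2.4
  R: 106/255 ≈ 0.415686 > 0.04045 → ((0.415686+0.055)/1.055)^2.4 ≈ 0.144128
  G: 158/255 ≈ 0.619608 > 0.04045 → ((0.619608+0.055)/1.055)^2.4 ≈ 0.341914
  B: 186/255 ≈ 0.729412 > 0.04045 → ((0.729412+0.055)/1.055)^2.4 ≈ 0.491021
R_lin = 0.144128, G_lin = 0.341914, B_lin = 0.491021
L = 0.2126×R + 0.7152×G + 0.0722×B
L = 0.2126×0.144128 + 0.7152×0.341914 + 0.0722×0.491021
L ≈ 0.310631


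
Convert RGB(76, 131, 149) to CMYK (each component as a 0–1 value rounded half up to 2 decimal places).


R'=76/255≈0.2980, G'=131/255≈0.5137, B'=149/255≈0.5843
K = 1 - max(R',G',B') = 1 - 149/255 = 106/255 = 0.41568… → 0.42
(1-R'-K)/(1-K) simplifies to (max-R)/max with max = 149:
C = (149-76)/149 = 73/149 = 0.48993… → 0.49
M = (149-131)/149 = 18/149 = 0.12080… → 0.12
Y = (149-149)/149 = 0/149 = 0 → 0.00
= CMYK(0.49, 0.12, 0.00, 0.42)


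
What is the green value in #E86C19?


Color: #E86C19
R = E8 = 232
G = 6C = 108
B = 19 = 25
Green = 108


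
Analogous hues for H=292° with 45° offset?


Base hue: 292°
Left analog: (292 - 45) mod 360 = 247°
Right analog: (292 + 45) mod 360 = 337°
Analogous hues = 247° and 337°


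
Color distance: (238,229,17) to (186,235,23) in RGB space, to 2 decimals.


d = √[(R₁-R₂)² + (G₁-G₂)² + (B₁-B₂)²]
d = √[(238-186)² + (229-235)² + (17-23)²]
d = √[2704 + 36 + 36]
d = √2776
d ≈ 52.69


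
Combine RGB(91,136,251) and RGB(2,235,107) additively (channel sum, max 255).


Additive: each channel = min(255, C₁+C₂)
R: 91+2 = 93 → 93
G: 136+235 = 371 → 255
B: 251+107 = 358 → 255
= RGB(93, 255, 255)


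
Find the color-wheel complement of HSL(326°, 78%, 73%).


Complement = opposite side of color wheel = hue + 180°
H' = (326 + 180) mod 360 = 146°
S and L unchanged.
= HSL(146°, 78%, 73%)


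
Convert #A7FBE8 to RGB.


A7 → 167 (R)
FB → 251 (G)
E8 → 232 (B)
= RGB(167, 251, 232)


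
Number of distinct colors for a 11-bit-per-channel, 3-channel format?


Total bits = 11 bits/channel × 3 channels = 33 bits
Distinct colors = 2^33
= 8,589,934,592 colors


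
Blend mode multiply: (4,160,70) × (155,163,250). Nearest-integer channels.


Multiply: C = A×B/255, rounded to nearest integer
R: 4×155/255 = 620/255 ≈ 2.431 → 2
G: 160×163/255 = 26080/255 ≈ 102.275 → 102
B: 70×250/255 = 17500/255 ≈ 68.627 → 69
= RGB(2, 102, 69)


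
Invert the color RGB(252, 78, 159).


Invert: (255-R, 255-G, 255-B)
R: 255-252 = 3
G: 255-78 = 177
B: 255-159 = 96
= RGB(3, 177, 96)


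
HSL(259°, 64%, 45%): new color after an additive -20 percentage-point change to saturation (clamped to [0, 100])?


Original S = 64%
Adjustment = -20 percentage points
New S = 64 + (-20) = 44
Clamp to [0, 100] → 44
= HSL(259°, 44%, 45%)


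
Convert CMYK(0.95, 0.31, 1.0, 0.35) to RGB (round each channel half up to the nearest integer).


R = 255 × (1-C) × (1-K) = 255 × 0.05 × 0.65 = 8.2875 → 8
G = 255 × (1-M) × (1-K) = 255 × 0.69 × 0.65 = 114.3675 → 114
B = 255 × (1-Y) × (1-K) = 255 × 0.00 × 0.65 = 0
= RGB(8, 114, 0)


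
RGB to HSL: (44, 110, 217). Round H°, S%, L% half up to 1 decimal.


Normalize: R'=44/255≈0.1725, G'=110/255≈0.4314, B'=217/255≈0.8510
Max=217/255, Min=44/255, Δ=Max-Min=173/255
L = (Max+Min)/2 = (217+44)/510 = 261/510 = 0.51176… → L = 51.2%
L > 0.5 → S = Δ/(2-Max-Min) = 173/(510-217-44) = 173/249 = 0.69477… → S = 69.5%
(the 1/255 factors cancel in S and H, so raw channel differences can be used)
Max is B' → H = 60 × ((R-G)/Δ + 4) = 60 × ((44-110)/173 + 4)
  -66/173 + 4 = -0.3815… + 4 = 3.6184…
  H = 60 × 3.6184… = 217.109…° → H = 217.1°
= HSL(217.1°, 69.5%, 51.2%)


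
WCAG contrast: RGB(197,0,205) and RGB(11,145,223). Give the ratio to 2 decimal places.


Linearize each sRGB channel c=v/255: c/12.92 if c ≤ 0.04045 else ((c+0.055)/1.055)^2.4
L = 0.2126×R_lin + 0.7152×G_lin + 0.0722×B_lin
Color 1 (197,0,205):
  R=197: 197/255≈0.7725 > 0.04045 → ((0.7725+0.055)/1.055)^2.4 ≈ 0.55834
  G=0: 0/255≈0.0000 ≤ 0.04045 → 0.0000/12.92 ≈ 0.00000
  B=205: 205/255≈0.8039 > 0.04045 → ((0.8039+0.055)/1.055)^2.4 ≈ 0.61050
  L1 = 0.2126×0.55834 + 0.7152×0.00000 + 0.0722×0.61050 ≈ 0.16278
Color 2 (11,145,223):
  R=11: 11/255≈0.0431 > 0.04045 → ((0.0431+0.055)/1.055)^2.4 ≈ 0.00335
  G=145: 145/255≈0.5686 > 0.04045 → ((0.5686+0.055)/1.055)^2.4 ≈ 0.28315
  B=223: 223/255≈0.8745 > 0.04045 → ((0.8745+0.055)/1.055)^2.4 ≈ 0.73791
  L2 = 0.2126×0.00335 + 0.7152×0.28315 + 0.0722×0.73791 ≈ 0.25650
Lighter = 0.25650, Darker = 0.16278
Ratio = (L_lighter + 0.05) / (L_darker + 0.05)
Ratio = (0.25650 + 0.05) / (0.16278 + 0.05) = 0.30650 / 0.21278 ≈ 1.4404
Ratio ≈ 1.44:1


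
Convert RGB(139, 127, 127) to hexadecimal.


R = 139 → 8B (hex)
G = 127 → 7F (hex)
B = 127 → 7F (hex)
Hex = #8B7F7F


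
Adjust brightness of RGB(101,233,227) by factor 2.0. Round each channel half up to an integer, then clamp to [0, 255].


Multiply each channel by 2.0, round half up, clamp to [0, 255]
R: 101×2.0 = 202
G: 233×2.0 = 466 → clamp → 255
B: 227×2.0 = 454 → clamp → 255
= RGB(202, 255, 255)


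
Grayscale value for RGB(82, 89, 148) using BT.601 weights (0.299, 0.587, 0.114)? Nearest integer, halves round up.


Gray = 0.299×R + 0.587×G + 0.114×B
Gray = 0.299×82 + 0.587×89 + 0.114×148
Gray = 24.518 + 52.243 + 16.872
Gray = 93.633 → round half up → 94
Gray = 94


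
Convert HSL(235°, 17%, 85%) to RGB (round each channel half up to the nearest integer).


H=235°, S=0.17, L=0.85
C = (1-|2L-1|)×S = (1-|0.70|)×0.17 = 0.051
H' = H/60 = 235/60 ≈ 3.9167; X = C×(1-|H' mod 2 - 1|) = 0.00425
m = L - C/2 = 0.85 - 0.0255 = 0.8245
Sector ⌊H'⌋ = 3 → (R',G',B') = (0.0, 0.00425, 0.051)
RGB = ((R'+m)×255, (G'+m)×255, (B'+m)×255) = (210.2475, 211.33125, 223.2525)
Round half up → RGB(210, 211, 223)


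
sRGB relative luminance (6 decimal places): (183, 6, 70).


Linearize each channel (sRGB transfer function): c = v/255; c_lin = c/12.92 if c ≤ 0.04045, else ((c+0.055)/1.055)^2.4
  R: 183/255 ≈ 0.717647 > 0.04045 → ((0.717647+0.055)/1.055)^2.4 ≈ 0.473531
  G: 6/255 ≈ 0.023529 ≤ 0.04045 → 0.023529/12.92 ≈ 0.001821
  B: 70/255 ≈ 0.274510 > 0.04045 → ((0.274510+0.055)/1.055)^2.4 ≈ 0.061246
R_lin = 0.473531, G_lin = 0.001821, B_lin = 0.061246
L = 0.2126×R + 0.7152×G + 0.0722×B
L = 0.2126×0.473531 + 0.7152×0.001821 + 0.0722×0.061246
L ≈ 0.106397


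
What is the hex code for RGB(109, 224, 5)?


R = 109 → 6D (hex)
G = 224 → E0 (hex)
B = 5 → 05 (hex)
Hex = #6DE005


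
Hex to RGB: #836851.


83 → 131 (R)
68 → 104 (G)
51 → 81 (B)
= RGB(131, 104, 81)


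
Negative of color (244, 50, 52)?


Invert: (255-R, 255-G, 255-B)
R: 255-244 = 11
G: 255-50 = 205
B: 255-52 = 203
= RGB(11, 205, 203)


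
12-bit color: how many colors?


Colors = 2^bits = 2^12
= 4,096 colors


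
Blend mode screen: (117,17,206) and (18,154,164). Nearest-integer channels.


Screen: C = 255 - (255-A)×(255-B)/255, rounded to nearest integer
R: 255 - (255-117)×(255-18)/255 = 255 - 32706/255 ≈ 255 - 128.259 = 126.741 → 127
G: 255 - (255-17)×(255-154)/255 = 255 - 24038/255 ≈ 255 - 94.267 = 160.733 → 161
B: 255 - (255-206)×(255-164)/255 = 255 - 4459/255 ≈ 255 - 17.486 = 237.514 → 238
= RGB(127, 161, 238)


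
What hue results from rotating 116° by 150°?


New hue = (H + rotation) mod 360
New hue = (116 + 150) mod 360
= 266 mod 360
= 266°


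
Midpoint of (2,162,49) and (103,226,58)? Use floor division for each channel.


Midpoint: each channel = ⌊(C₁+C₂)/2⌋
R: ⌊(2+103)/2⌋ = 52
G: ⌊(162+226)/2⌋ = 194
B: ⌊(49+58)/2⌋ = 53
= RGB(52, 194, 53)


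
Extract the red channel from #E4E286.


Color: #E4E286
R = E4 = 228
G = E2 = 226
B = 86 = 134
Red = 228


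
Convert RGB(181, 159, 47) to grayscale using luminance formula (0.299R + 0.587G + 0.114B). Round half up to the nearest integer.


Gray = 0.299×R + 0.587×G + 0.114×B
Gray = 0.299×181 + 0.587×159 + 0.114×47
Gray = 54.119 + 93.333 + 5.358
Gray = 152.810 → round half up → 153
Gray = 153


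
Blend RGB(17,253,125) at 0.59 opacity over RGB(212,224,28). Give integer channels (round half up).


C = α×F + (1-α)×B, with 1-α = 0.41
R: 0.59×17 + 0.41×212 = 10.03 + 86.92 = 96.95 → 97
G: 0.59×253 + 0.41×224 = 149.27 + 91.84 = 241.11 → 241
B: 0.59×125 + 0.41×28 = 73.75 + 11.48 = 85.23 → 85
= RGB(97, 241, 85)


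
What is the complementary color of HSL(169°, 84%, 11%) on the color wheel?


Complement = opposite side of color wheel = hue + 180°
H' = (169 + 180) mod 360 = 349°
S and L unchanged.
= HSL(349°, 84%, 11%)


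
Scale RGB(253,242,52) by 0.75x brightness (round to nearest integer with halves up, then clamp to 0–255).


Multiply each channel by 0.75, round half up, clamp to [0, 255]
R: 253×0.75 = 189.75 → round → 190
G: 242×0.75 = 181.5 → round → 182
B: 52×0.75 = 39
= RGB(190, 182, 39)


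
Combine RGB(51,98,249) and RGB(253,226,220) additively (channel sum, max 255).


Additive: each channel = min(255, C₁+C₂)
R: 51+253 = 304 → 255
G: 98+226 = 324 → 255
B: 249+220 = 469 → 255
= RGB(255, 255, 255)


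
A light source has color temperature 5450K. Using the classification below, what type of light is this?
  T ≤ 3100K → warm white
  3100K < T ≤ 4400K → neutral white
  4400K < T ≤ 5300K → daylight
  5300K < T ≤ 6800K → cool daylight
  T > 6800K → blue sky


Temperature: 5450K
5300K < 5450K ≤ 6800K → cool daylight
Classification: cool daylight


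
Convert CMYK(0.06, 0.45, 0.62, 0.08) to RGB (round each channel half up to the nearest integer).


R = 255 × (1-C) × (1-K) = 255 × 0.94 × 0.92 = 220.524 → 221
G = 255 × (1-M) × (1-K) = 255 × 0.55 × 0.92 = 129.03 → 129
B = 255 × (1-Y) × (1-K) = 255 × 0.38 × 0.92 = 89.148 → 89
= RGB(221, 129, 89)


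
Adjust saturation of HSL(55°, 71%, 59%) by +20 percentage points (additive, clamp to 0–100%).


Original S = 71%
Adjustment = +20 percentage points
New S = 71 + (20) = 91
Clamp to [0, 100] → 91
= HSL(55°, 91%, 59%)


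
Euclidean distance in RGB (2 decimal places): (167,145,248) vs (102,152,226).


d = √[(R₁-R₂)² + (G₁-G₂)² + (B₁-B₂)²]
d = √[(167-102)² + (145-152)² + (248-226)²]
d = √[4225 + 49 + 484]
d = √4758
d ≈ 68.98


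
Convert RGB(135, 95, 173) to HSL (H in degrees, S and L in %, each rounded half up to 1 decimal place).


Normalize: R'=135/255≈0.5294, G'=95/255≈0.3725, B'=173/255≈0.6784
Max=173/255, Min=95/255, Δ=Max-Min=78/255
L = (Max+Min)/2 = (173+95)/510 = 268/510 = 0.52549… → L = 52.5%
L > 0.5 → S = Δ/(2-Max-Min) = 78/(510-173-95) = 78/242 = 0.32231… → S = 32.2%
(the 1/255 factors cancel in S and H, so raw channel differences can be used)
Max is B' → H = 60 × ((R-G)/Δ + 4) = 60 × ((135-95)/78 + 4)
  40/78 + 4 = 0.5128… + 4 = 4.5128…
  H = 60 × 4.5128… = 270.769…° → H = 270.8°
= HSL(270.8°, 32.2%, 52.5%)


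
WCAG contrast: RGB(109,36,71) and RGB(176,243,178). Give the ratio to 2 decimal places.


Linearize each sRGB channel c=v/255: c/12.92 if c ≤ 0.04045 else ((c+0.055)/1.055)^2.4
L = 0.2126×R_lin + 0.7152×G_lin + 0.0722×B_lin
Color 1 (109,36,71):
  R=109: 109/255≈0.4275 > 0.04045 → ((0.4275+0.055)/1.055)^2.4 ≈ 0.15293
  G=36: 36/255≈0.1412 > 0.04045 → ((0.1412+0.055)/1.055)^2.4 ≈ 0.01764
  B=71: 71/255≈0.2784 > 0.04045 → ((0.2784+0.055)/1.055)^2.4 ≈ 0.06301
  L1 = 0.2126×0.15293 + 0.7152×0.01764 + 0.0722×0.06301 ≈ 0.04968
Color 2 (176,243,178):
  R=176: 176/255≈0.6902 > 0.04045 → ((0.6902+0.055)/1.055)^2.4 ≈ 0.43415
  G=243: 243/255≈0.9529 > 0.04045 → ((0.9529+0.055)/1.055)^2.4 ≈ 0.89627
  B=178: 178/255≈0.6980 > 0.04045 → ((0.6980+0.055)/1.055)^2.4 ≈ 0.44520
  L2 = 0.2126×0.43415 + 0.7152×0.89627 + 0.0722×0.44520 ≈ 0.76546
Lighter = 0.76546, Darker = 0.04968
Ratio = (L_lighter + 0.05) / (L_darker + 0.05)
Ratio = (0.76546 + 0.05) / (0.04968 + 0.05) = 0.81546 / 0.09968 ≈ 8.1808
Ratio ≈ 8.18:1


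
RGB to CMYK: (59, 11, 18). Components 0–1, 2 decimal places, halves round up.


R'=59/255≈0.2314, G'=11/255≈0.0431, B'=18/255≈0.0706
K = 1 - max(R',G',B') = 1 - 59/255 = 196/255 = 0.76862… → 0.77
(1-R'-K)/(1-K) simplifies to (max-R)/max with max = 59:
C = (59-59)/59 = 0/59 = 0 → 0.00
M = (59-11)/59 = 48/59 = 0.81355… → 0.81
Y = (59-18)/59 = 41/59 = 0.69491… → 0.69
= CMYK(0.00, 0.81, 0.69, 0.77)


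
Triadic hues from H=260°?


Triadic: equally spaced at 120° intervals
H1 = 260°
H2 = (260 + 120) mod 360 = 20°
H3 = (260 + 240) mod 360 = 140°
Triadic = 260°, 20°, 140°


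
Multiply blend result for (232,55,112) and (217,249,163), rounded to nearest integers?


Multiply: C = A×B/255, rounded to nearest integer
R: 232×217/255 = 50344/255 ≈ 197.427 → 197
G: 55×249/255 = 13695/255 ≈ 53.706 → 54
B: 112×163/255 = 18256/255 ≈ 71.592 → 72
= RGB(197, 54, 72)


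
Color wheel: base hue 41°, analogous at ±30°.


Base hue: 41°
Left analog: (41 - 30) mod 360 = 11°
Right analog: (41 + 30) mod 360 = 71°
Analogous hues = 11° and 71°


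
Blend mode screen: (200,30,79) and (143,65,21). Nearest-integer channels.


Screen: C = 255 - (255-A)×(255-B)/255, rounded to nearest integer
R: 255 - (255-200)×(255-143)/255 = 255 - 6160/255 ≈ 255 - 24.157 = 230.843 → 231
G: 255 - (255-30)×(255-65)/255 = 255 - 42750/255 ≈ 255 - 167.647 = 87.353 → 87
B: 255 - (255-79)×(255-21)/255 = 255 - 41184/255 ≈ 255 - 161.506 = 93.494 → 93
= RGB(231, 87, 93)


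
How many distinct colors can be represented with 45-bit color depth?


Colors = 2^bits = 2^45
= 35,184,372,088,832 colors


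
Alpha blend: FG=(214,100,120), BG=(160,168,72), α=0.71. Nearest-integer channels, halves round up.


C = α×F + (1-α)×B, with 1-α = 0.29
R: 0.71×214 + 0.29×160 = 151.94 + 46.40 = 198.34 → 198
G: 0.71×100 + 0.29×168 = 71.00 + 48.72 = 119.72 → 120
B: 0.71×120 + 0.29×72 = 85.20 + 20.88 = 106.08 → 106
= RGB(198, 120, 106)


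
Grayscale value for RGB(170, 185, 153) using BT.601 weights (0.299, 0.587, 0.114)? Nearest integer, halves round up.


Gray = 0.299×R + 0.587×G + 0.114×B
Gray = 0.299×170 + 0.587×185 + 0.114×153
Gray = 50.830 + 108.595 + 17.442
Gray = 176.867 → round half up → 177
Gray = 177


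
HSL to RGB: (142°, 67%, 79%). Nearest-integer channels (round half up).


H=142°, S=0.67, L=0.79
C = (1-|2L-1|)×S = (1-|0.58|)×0.67 = 0.2814
H' = H/60 = 142/60 ≈ 2.3667; X = C×(1-|H' mod 2 - 1|) = 0.10318
m = L - C/2 = 0.79 - 0.1407 = 0.6493
Sector ⌊H'⌋ = 2 → (R',G',B') = (0.0, 0.2814, 0.10318)
RGB = ((R'+m)×255, (G'+m)×255, (B'+m)×255) = (165.5715, 237.3285, 191.8824)
Round half up → RGB(166, 237, 192)


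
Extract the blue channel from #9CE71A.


Color: #9CE71A
R = 9C = 156
G = E7 = 231
B = 1A = 26
Blue = 26


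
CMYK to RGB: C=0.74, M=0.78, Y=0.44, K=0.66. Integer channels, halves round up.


R = 255 × (1-C) × (1-K) = 255 × 0.26 × 0.34 = 22.542 → 23
G = 255 × (1-M) × (1-K) = 255 × 0.22 × 0.34 = 19.074 → 19
B = 255 × (1-Y) × (1-K) = 255 × 0.56 × 0.34 = 48.552 → 49
= RGB(23, 19, 49)


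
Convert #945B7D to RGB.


94 → 148 (R)
5B → 91 (G)
7D → 125 (B)
= RGB(148, 91, 125)


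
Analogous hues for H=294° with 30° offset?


Base hue: 294°
Left analog: (294 - 30) mod 360 = 264°
Right analog: (294 + 30) mod 360 = 324°
Analogous hues = 264° and 324°


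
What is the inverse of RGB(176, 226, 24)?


Invert: (255-R, 255-G, 255-B)
R: 255-176 = 79
G: 255-226 = 29
B: 255-24 = 231
= RGB(79, 29, 231)


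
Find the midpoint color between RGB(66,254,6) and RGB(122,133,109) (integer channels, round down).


Midpoint: each channel = ⌊(C₁+C₂)/2⌋
R: ⌊(66+122)/2⌋ = 94
G: ⌊(254+133)/2⌋ = 193
B: ⌊(6+109)/2⌋ = 57
= RGB(94, 193, 57)


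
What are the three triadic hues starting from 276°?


Triadic: equally spaced at 120° intervals
H1 = 276°
H2 = (276 + 120) mod 360 = 36°
H3 = (276 + 240) mod 360 = 156°
Triadic = 276°, 36°, 156°


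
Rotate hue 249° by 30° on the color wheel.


New hue = (H + rotation) mod 360
New hue = (249 + 30) mod 360
= 279 mod 360
= 279°


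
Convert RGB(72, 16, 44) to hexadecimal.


R = 72 → 48 (hex)
G = 16 → 10 (hex)
B = 44 → 2C (hex)
Hex = #48102C


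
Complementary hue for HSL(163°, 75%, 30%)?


Complement = opposite side of color wheel = hue + 180°
H' = (163 + 180) mod 360 = 343°
S and L unchanged.
= HSL(343°, 75%, 30%)


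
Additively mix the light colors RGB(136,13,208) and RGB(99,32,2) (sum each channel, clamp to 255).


Additive: each channel = min(255, C₁+C₂)
R: 136+99 = 235 → 235
G: 13+32 = 45 → 45
B: 208+2 = 210 → 210
= RGB(235, 45, 210)


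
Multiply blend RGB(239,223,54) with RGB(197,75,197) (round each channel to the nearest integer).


Multiply: C = A×B/255, rounded to nearest integer
R: 239×197/255 = 47083/255 ≈ 184.639 → 185
G: 223×75/255 = 16725/255 ≈ 65.588 → 66
B: 54×197/255 = 10638/255 ≈ 41.718 → 42
= RGB(185, 66, 42)


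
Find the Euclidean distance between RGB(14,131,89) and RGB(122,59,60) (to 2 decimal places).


d = √[(R₁-R₂)² + (G₁-G₂)² + (B₁-B₂)²]
d = √[(14-122)² + (131-59)² + (89-60)²]
d = √[11664 + 5184 + 841]
d = √17689
d = 133.00


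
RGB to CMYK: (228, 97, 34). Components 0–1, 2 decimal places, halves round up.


R'=228/255≈0.8941, G'=97/255≈0.3804, B'=34/255≈0.1333
K = 1 - max(R',G',B') = 1 - 228/255 = 27/255 = 0.10588… → 0.11
(1-R'-K)/(1-K) simplifies to (max-R)/max with max = 228:
C = (228-228)/228 = 0/228 = 0 → 0.00
M = (228-97)/228 = 131/228 = 0.57456… → 0.57
Y = (228-34)/228 = 194/228 = 0.85087… → 0.85
= CMYK(0.00, 0.57, 0.85, 0.11)


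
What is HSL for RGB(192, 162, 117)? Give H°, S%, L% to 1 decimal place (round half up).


Normalize: R'=192/255≈0.7529, G'=162/255≈0.6353, B'=117/255≈0.4588
Max=192/255, Min=117/255, Δ=Max-Min=75/255
L = (Max+Min)/2 = (192+117)/510 = 309/510 = 0.60588… → L = 60.6%
L > 0.5 → S = Δ/(2-Max-Min) = 75/(510-192-117) = 75/201 = 0.37313… → S = 37.3%
(the 1/255 factors cancel in S and H, so raw channel differences can be used)
Max is R' → H = 60 × (((G-B)/Δ) mod 6) = 60 × (((162-117)/75) mod 6)
  45/75 = 0.6
  H = 60 × 0.6 = 36° → H = 36.0°
= HSL(36.0°, 37.3%, 60.6%)


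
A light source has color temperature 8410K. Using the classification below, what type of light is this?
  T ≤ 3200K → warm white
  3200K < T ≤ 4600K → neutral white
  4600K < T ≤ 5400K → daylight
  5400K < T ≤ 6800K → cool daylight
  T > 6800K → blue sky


Temperature: 8410K
8410K > 6800K → blue sky
Classification: blue sky


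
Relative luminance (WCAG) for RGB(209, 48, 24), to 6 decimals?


Linearize each channel (sRGB transfer function): c = v/255; c_lin = c/12.92 if c ≤ 0.04045, else ((c+0.055)/1.055)^2.4
  R: 209/255 ≈ 0.819608 > 0.04045 → ((0.819608+0.055)/1.055)^2.4 ≈ 0.637597
  G: 48/255 ≈ 0.188235 > 0.04045 → ((0.188235+0.055)/1.055)^2.4 ≈ 0.029557
  B: 24/255 ≈ 0.094118 > 0.04045 → ((0.094118+0.055)/1.055)^2.4 ≈ 0.009134
R_lin = 0.637597, G_lin = 0.029557, B_lin = 0.009134
L = 0.2126×R + 0.7152×G + 0.0722×B
L = 0.2126×0.637597 + 0.7152×0.029557 + 0.0722×0.009134
L ≈ 0.157352


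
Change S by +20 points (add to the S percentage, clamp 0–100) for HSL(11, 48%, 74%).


Original S = 48%
Adjustment = +20 percentage points
New S = 48 + (20) = 68
Clamp to [0, 100] → 68
= HSL(11°, 68%, 74%)


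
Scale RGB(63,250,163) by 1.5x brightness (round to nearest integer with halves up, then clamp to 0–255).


Multiply each channel by 1.5, round half up, clamp to [0, 255]
R: 63×1.5 = 94.5 → round → 95
G: 250×1.5 = 375 → clamp → 255
B: 163×1.5 = 244.5 → round → 245
= RGB(95, 255, 245)


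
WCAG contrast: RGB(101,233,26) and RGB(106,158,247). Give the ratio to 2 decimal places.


Linearize each sRGB channel c=v/255: c/12.92 if c ≤ 0.04045 else ((c+0.055)/1.055)^2.4
L = 0.2126×R_lin + 0.7152×G_lin + 0.0722×B_lin
Color 1 (101,233,26):
  R=101: 101/255≈0.3961 > 0.04045 → ((0.3961+0.055)/1.055)^2.4 ≈ 0.13014
  G=233: 233/255≈0.9137 > 0.04045 → ((0.9137+0.055)/1.055)^2.4 ≈ 0.81485
  B=26: 26/255≈0.1020 > 0.04045 → ((0.1020+0.055)/1.055)^2.4 ≈ 0.01033
  L1 = 0.2126×0.13014 + 0.7152×0.81485 + 0.0722×0.01033 ≈ 0.61119
Color 2 (106,158,247):
  R=106: 106/255≈0.4157 > 0.04045 → ((0.4157+0.055)/1.055)^2.4 ≈ 0.14413
  G=158: 158/255≈0.6196 > 0.04045 → ((0.6196+0.055)/1.055)^2.4 ≈ 0.34191
  B=247: 247/255≈0.9686 > 0.04045 → ((0.9686+0.055)/1.055)^2.4 ≈ 0.93011
  L2 = 0.2126×0.14413 + 0.7152×0.34191 + 0.0722×0.93011 ≈ 0.34233
Lighter = 0.61119, Darker = 0.34233
Ratio = (L_lighter + 0.05) / (L_darker + 0.05)
Ratio = (0.61119 + 0.05) / (0.34233 + 0.05) = 0.66119 / 0.39233 ≈ 1.6853
Ratio ≈ 1.69:1


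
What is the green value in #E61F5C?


Color: #E61F5C
R = E6 = 230
G = 1F = 31
B = 5C = 92
Green = 31


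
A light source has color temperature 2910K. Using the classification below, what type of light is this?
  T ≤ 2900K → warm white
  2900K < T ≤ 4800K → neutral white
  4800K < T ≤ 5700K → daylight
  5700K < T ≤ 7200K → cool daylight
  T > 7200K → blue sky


Temperature: 2910K
2900K < 2910K ≤ 4800K → neutral white
Classification: neutral white


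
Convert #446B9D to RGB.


44 → 68 (R)
6B → 107 (G)
9D → 157 (B)
= RGB(68, 107, 157)


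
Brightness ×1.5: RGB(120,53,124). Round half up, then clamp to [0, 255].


Multiply each channel by 1.5, round half up, clamp to [0, 255]
R: 120×1.5 = 180
G: 53×1.5 = 79.5 → round → 80
B: 124×1.5 = 186
= RGB(180, 80, 186)


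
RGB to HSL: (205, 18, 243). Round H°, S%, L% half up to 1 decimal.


Normalize: R'=205/255≈0.8039, G'=18/255≈0.0706, B'=243/255≈0.9529
Max=243/255, Min=18/255, Δ=Max-Min=225/255
L = (Max+Min)/2 = (243+18)/510 = 261/510 = 0.51176… → L = 51.2%
L > 0.5 → S = Δ/(2-Max-Min) = 225/(510-243-18) = 225/249 = 0.90361… → S = 90.4%
(the 1/255 factors cancel in S and H, so raw channel differences can be used)
Max is B' → H = 60 × ((R-G)/Δ + 4) = 60 × ((205-18)/225 + 4)
  187/225 + 4 = 0.8311… + 4 = 4.8311…
  H = 60 × 4.8311… = 289.866…° → H = 289.9°
= HSL(289.9°, 90.4%, 51.2%)


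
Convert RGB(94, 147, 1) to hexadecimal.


R = 94 → 5E (hex)
G = 147 → 93 (hex)
B = 1 → 01 (hex)
Hex = #5E9301


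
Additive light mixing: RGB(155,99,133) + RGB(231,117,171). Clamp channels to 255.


Additive: each channel = min(255, C₁+C₂)
R: 155+231 = 386 → 255
G: 99+117 = 216 → 216
B: 133+171 = 304 → 255
= RGB(255, 216, 255)


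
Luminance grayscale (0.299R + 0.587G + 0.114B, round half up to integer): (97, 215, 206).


Gray = 0.299×R + 0.587×G + 0.114×B
Gray = 0.299×97 + 0.587×215 + 0.114×206
Gray = 29.003 + 126.205 + 23.484
Gray = 178.692 → round half up → 179
Gray = 179


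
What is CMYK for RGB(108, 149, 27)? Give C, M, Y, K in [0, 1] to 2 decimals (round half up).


R'=108/255≈0.4235, G'=149/255≈0.5843, B'=27/255≈0.1059
K = 1 - max(R',G',B') = 1 - 149/255 = 106/255 = 0.41568… → 0.42
(1-R'-K)/(1-K) simplifies to (max-R)/max with max = 149:
C = (149-108)/149 = 41/149 = 0.27516… → 0.28
M = (149-149)/149 = 0/149 = 0 → 0.00
Y = (149-27)/149 = 122/149 = 0.81879… → 0.82
= CMYK(0.28, 0.00, 0.82, 0.42)


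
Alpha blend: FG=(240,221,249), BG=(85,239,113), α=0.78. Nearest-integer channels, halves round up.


C = α×F + (1-α)×B, with 1-α = 0.22
R: 0.78×240 + 0.22×85 = 187.20 + 18.70 = 205.90 → 206
G: 0.78×221 + 0.22×239 = 172.38 + 52.58 = 224.96 → 225
B: 0.78×249 + 0.22×113 = 194.22 + 24.86 = 219.08 → 219
= RGB(206, 225, 219)


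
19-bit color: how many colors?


Colors = 2^bits = 2^19
= 524,288 colors


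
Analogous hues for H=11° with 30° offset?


Base hue: 11°
Left analog: (11 - 30) mod 360 = 341°
Right analog: (11 + 30) mod 360 = 41°
Analogous hues = 341° and 41°


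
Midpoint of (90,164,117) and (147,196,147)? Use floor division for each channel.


Midpoint: each channel = ⌊(C₁+C₂)/2⌋
R: ⌊(90+147)/2⌋ = 118
G: ⌊(164+196)/2⌋ = 180
B: ⌊(117+147)/2⌋ = 132
= RGB(118, 180, 132)


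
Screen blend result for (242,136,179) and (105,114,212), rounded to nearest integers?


Screen: C = 255 - (255-A)×(255-B)/255, rounded to nearest integer
R: 255 - (255-242)×(255-105)/255 = 255 - 1950/255 ≈ 255 - 7.647 = 247.353 → 247
G: 255 - (255-136)×(255-114)/255 = 255 - 16779/255 ≈ 255 - 65.800 = 189.200 → 189
B: 255 - (255-179)×(255-212)/255 = 255 - 3268/255 ≈ 255 - 12.816 = 242.184 → 242
= RGB(247, 189, 242)


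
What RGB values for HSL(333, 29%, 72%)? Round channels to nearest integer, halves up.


H=333°, S=0.29, L=0.72
C = (1-|2L-1|)×S = (1-|0.44|)×0.29 = 0.1624
H' = H/60 = 333/60 ≈ 5.5500; X = C×(1-|H' mod 2 - 1|) = 0.07308
m = L - C/2 = 0.72 - 0.0812 = 0.6388
Sector ⌊H'⌋ = 5 → (R',G',B') = (0.1624, 0.0, 0.07308)
RGB = ((R'+m)×255, (G'+m)×255, (B'+m)×255) = (204.306, 162.894, 181.5294)
Round half up → RGB(204, 163, 182)


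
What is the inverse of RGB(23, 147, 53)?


Invert: (255-R, 255-G, 255-B)
R: 255-23 = 232
G: 255-147 = 108
B: 255-53 = 202
= RGB(232, 108, 202)


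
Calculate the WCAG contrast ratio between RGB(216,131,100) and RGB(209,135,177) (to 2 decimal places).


Linearize each sRGB channel c=v/255: c/12.92 if c ≤ 0.04045 else ((c+0.055)/1.055)^2.4
L = 0.2126×R_lin + 0.7152×G_lin + 0.0722×B_lin
Color 1 (216,131,100):
  R=216: 216/255≈0.8471 > 0.04045 → ((0.8471+0.055)/1.055)^2.4 ≈ 0.68669
  G=131: 131/255≈0.5137 > 0.04045 → ((0.5137+0.055)/1.055)^2.4 ≈ 0.22697
  B=100: 100/255≈0.3922 > 0.04045 → ((0.3922+0.055)/1.055)^2.4 ≈ 0.12744
  L1 = 0.2126×0.68669 + 0.7152×0.22697 + 0.0722×0.12744 ≈ 0.31752
Color 2 (209,135,177):
  R=209: 209/255≈0.8196 > 0.04045 → ((0.8196+0.055)/1.055)^2.4 ≈ 0.63760
  G=135: 135/255≈0.5294 > 0.04045 → ((0.5294+0.055)/1.055)^2.4 ≈ 0.24228
  B=177: 177/255≈0.6941 > 0.04045 → ((0.6941+0.055)/1.055)^2.4 ≈ 0.43966
  L2 = 0.2126×0.63760 + 0.7152×0.24228 + 0.0722×0.43966 ≈ 0.34058
Lighter = 0.34058, Darker = 0.31752
Ratio = (L_lighter + 0.05) / (L_darker + 0.05)
Ratio = (0.34058 + 0.05) / (0.31752 + 0.05) = 0.39058 / 0.36752 ≈ 1.0627
Ratio ≈ 1.06:1


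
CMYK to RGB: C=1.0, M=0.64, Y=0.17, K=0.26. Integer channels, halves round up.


R = 255 × (1-C) × (1-K) = 255 × 0.00 × 0.74 = 0
G = 255 × (1-M) × (1-K) = 255 × 0.36 × 0.74 = 67.932 → 68
B = 255 × (1-Y) × (1-K) = 255 × 0.83 × 0.74 = 156.621 → 157
= RGB(0, 68, 157)


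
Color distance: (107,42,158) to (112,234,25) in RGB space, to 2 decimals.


d = √[(R₁-R₂)² + (G₁-G₂)² + (B₁-B₂)²]
d = √[(107-112)² + (42-234)² + (158-25)²]
d = √[25 + 36864 + 17689]
d = √54578
d ≈ 233.62


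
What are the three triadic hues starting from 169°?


Triadic: equally spaced at 120° intervals
H1 = 169°
H2 = (169 + 120) mod 360 = 289°
H3 = (169 + 240) mod 360 = 49°
Triadic = 169°, 289°, 49°


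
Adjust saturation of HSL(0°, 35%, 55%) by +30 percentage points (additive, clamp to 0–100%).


Original S = 35%
Adjustment = +30 percentage points
New S = 35 + (30) = 65
Clamp to [0, 100] → 65
= HSL(0°, 65%, 55%)
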